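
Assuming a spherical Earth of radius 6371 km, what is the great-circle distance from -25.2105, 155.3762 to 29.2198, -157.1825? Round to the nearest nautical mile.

Δλ = -157.1825 − 155.3762 = -312.5587°; wrapped into (−180°, 180°]: 47.4413°.
Δφ = 29.2198 − -25.2105 = 54.4303°.
a = sin²(Δφ/2) + cos φ₁ · cos φ₂ · sin²(Δλ/2) = 0.336936.
c = 2·atan2(√a, √(1−a)) = 1.23859 rad → d = 6371·c ≈ 7891.07 km ≈ 4260.84 nmi.

4261 nmi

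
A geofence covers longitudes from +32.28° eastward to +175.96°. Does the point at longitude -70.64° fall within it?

Band width going east from +32.28° to +175.96°: ((175.96 − 32.28) mod 360) = 143.68°.
Offset of -70.64° east of the west edge: ((-70.64 − 32.28) mod 360) = 257.08°.
257.08° > 143.68° ⇒ outside.

No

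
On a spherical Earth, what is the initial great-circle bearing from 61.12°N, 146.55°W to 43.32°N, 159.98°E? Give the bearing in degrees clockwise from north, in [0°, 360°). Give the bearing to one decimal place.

265.3°

Δλ = 159.98 − -146.55 = 306.53°; wrapped into (−180°, 180°]: -53.47°.
θ = atan2( sin Δλ · cos φ₂ , cos φ₁ · sin φ₂ − sin φ₁ · cos φ₂ · cos Δλ )
  = atan2(-0.58461, -0.04784) = -94.679° → normalised to [0°, 360°): 265.321°.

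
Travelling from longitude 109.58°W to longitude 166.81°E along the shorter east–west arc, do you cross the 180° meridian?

Naïve |166.81 − -109.58| = 276.39° > 180°, so the shorter arc goes the other way round — across 180°.
Signed shortest Δλ = ((166.81 − -109.58 + 180) mod 360) − 180 = -83.61°.
Going west by 83.61° from -109.58° passes through 180° before reaching +166.81°.

Yes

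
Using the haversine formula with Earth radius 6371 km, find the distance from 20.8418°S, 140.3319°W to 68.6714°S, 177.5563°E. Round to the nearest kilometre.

Δλ = 177.5563 − -140.3319 = 317.8882°; wrapped into (−180°, 180°]: -42.1118°.
Δφ = -68.6714 − -20.8418 = -47.8296°.
a = sin²(Δφ/2) + cos φ₁ · cos φ₂ · sin²(Δλ/2) = 0.208208.
c = 2·atan2(√a, √(1−a)) = 0.94766 rad → d = 6371·c ≈ 6037.55 km.

6038 km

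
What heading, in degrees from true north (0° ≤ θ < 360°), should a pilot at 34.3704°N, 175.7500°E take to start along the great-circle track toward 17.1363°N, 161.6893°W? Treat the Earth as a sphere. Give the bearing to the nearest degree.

125°

Δλ = -161.6893 − 175.7500 = -337.4393°; wrapped into (−180°, 180°]: 22.5607°.
θ = atan2( sin Δλ · cos φ₂ , cos φ₁ · sin φ₂ − sin φ₁ · cos φ₂ · cos Δλ )
  = atan2(0.36663, -0.25499) = 124.819° → normalised to [0°, 360°): 124.819°.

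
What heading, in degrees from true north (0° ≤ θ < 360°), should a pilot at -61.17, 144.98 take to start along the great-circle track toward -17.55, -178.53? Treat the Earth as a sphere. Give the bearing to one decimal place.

47.1°

Δλ = -178.53 − 144.98 = -323.51°; wrapped into (−180°, 180°]: 36.49°.
θ = atan2( sin Δλ · cos φ₂ , cos φ₁ · sin φ₂ − sin φ₁ · cos φ₂ · cos Δλ )
  = atan2(0.56700, 0.52613) = 47.142° → normalised to [0°, 360°): 47.142°.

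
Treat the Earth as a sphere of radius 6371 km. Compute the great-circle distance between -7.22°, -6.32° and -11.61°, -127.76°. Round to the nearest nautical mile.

Δλ = -127.76 − -6.32 = -121.44°.
Δφ = -11.61 − -7.22 = -4.39°.
a = sin²(Δφ/2) + cos φ₁ · cos φ₂ · sin²(Δλ/2) = 0.740795.
c = 2·atan2(√a, √(1−a)) = 2.07326 rad → d = 6371·c ≈ 13208.76 km ≈ 7132.16 nmi.

7132 nmi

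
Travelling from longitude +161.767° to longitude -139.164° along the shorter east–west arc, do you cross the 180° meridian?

Yes

Naïve |-139.164 − 161.767| = 300.931° > 180°, so the shorter arc goes the other way round — across 180°.
Signed shortest Δλ = ((-139.164 − 161.767 + 180) mod 360) − 180 = 59.069°.
Going east by 59.069° from +161.767° passes through 180° before reaching -139.164°.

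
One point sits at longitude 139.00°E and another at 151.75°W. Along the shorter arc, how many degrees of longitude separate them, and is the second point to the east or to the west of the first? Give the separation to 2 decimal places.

Raw difference: -151.75 − 139.00 = -290.75°.
Normalise into (−180°, 180°]: -290.75° + 360° = 69.25°.
Positive ⇒ the second point lies to the east; separation 69.25°.

69.25° east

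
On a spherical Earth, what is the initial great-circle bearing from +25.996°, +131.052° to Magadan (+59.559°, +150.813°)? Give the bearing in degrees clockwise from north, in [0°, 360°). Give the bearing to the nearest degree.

17°

Δλ = 150.813 − 131.052 = 19.761°.
θ = atan2( sin Δλ · cos φ₂ , cos φ₁ · sin φ₂ − sin φ₁ · cos φ₂ · cos Δλ )
  = atan2(0.17130, 0.56593) = 16.840° → normalised to [0°, 360°): 16.840°.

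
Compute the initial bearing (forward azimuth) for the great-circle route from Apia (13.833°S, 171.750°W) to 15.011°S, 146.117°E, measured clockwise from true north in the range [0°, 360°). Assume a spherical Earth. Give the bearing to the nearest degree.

Δλ = 146.117 − -171.750 = 317.867°; wrapped into (−180°, 180°]: -42.133°.
θ = atan2( sin Δλ · cos φ₂ , cos φ₁ · sin φ₂ − sin φ₁ · cos φ₂ · cos Δλ )
  = atan2(-0.64796, -0.08023) = -97.059° → normalised to [0°, 360°): 262.941°.

263°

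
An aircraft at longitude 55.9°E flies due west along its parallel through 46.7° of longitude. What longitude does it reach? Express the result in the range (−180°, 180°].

Start at +55.9°; shift −46.7° → +9.2°.
+9.2° already lies in (−180°, 180°].

9.2°E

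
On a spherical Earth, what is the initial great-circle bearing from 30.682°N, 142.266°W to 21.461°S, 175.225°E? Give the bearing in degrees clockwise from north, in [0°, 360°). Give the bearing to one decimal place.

Δλ = 175.225 − -142.266 = 317.491°; wrapped into (−180°, 180°]: -42.509°.
θ = atan2( sin Δλ · cos φ₂ , cos φ₁ · sin φ₂ − sin φ₁ · cos φ₂ · cos Δλ )
  = atan2(-0.62886, -0.66473) = -136.588° → normalised to [0°, 360°): 223.412°.

223.4°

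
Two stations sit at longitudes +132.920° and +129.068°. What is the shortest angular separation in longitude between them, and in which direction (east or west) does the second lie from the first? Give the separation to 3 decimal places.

3.852° west

Raw difference: 129.068 − 132.920 = -3.852°.
Normalise into (−180°, 180°]: -3.852° stays -3.852°.
Negative ⇒ the second point lies to the west; separation 3.852°.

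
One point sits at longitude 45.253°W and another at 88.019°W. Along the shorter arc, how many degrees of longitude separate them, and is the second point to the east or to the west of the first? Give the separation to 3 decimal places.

Raw difference: -88.019 − -45.253 = -42.766°.
Normalise into (−180°, 180°]: -42.766° stays -42.766°.
Negative ⇒ the second point lies to the west; separation 42.766°.

42.766° west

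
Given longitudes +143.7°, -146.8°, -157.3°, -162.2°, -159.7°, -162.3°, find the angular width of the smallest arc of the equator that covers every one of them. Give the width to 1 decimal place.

69.5°

Sort the longitudes: -162.3°, -162.2°, -159.7°, -157.3°, -146.8°, +143.7°.
Eastward gaps between consecutive values (wrapping around): 0.1°, 2.5°, 2.4°, 10.5°, 290.5°, 54.0°.
Largest gap = 290.5° ⇒ minimal covering band is its complement: 360° − 290.5° = 69.5°.
Band runs from +143.7° eastward to -146.8°, crossing the antimeridian.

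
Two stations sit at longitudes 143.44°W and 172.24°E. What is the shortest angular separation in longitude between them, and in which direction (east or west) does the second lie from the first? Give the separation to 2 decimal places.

Raw difference: 172.24 − -143.44 = 315.68°.
Normalise into (−180°, 180°]: 315.68° − 360° = -44.32°.
Negative ⇒ the second point lies to the west; separation 44.32°.

44.32° west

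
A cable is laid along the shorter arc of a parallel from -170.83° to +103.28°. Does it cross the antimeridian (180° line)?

Naïve |103.28 − -170.83| = 274.11° > 180°, so the shorter arc goes the other way round — across 180°.
Signed shortest Δλ = ((103.28 − -170.83 + 180) mod 360) − 180 = -85.89°.
Going west by 85.89° from -170.83° passes through 180° before reaching +103.28°.

Yes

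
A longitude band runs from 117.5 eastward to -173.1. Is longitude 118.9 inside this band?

Band width going east from +117.5° to -173.1°: ((-173.1 − 117.5) mod 360) = 69.4°.
Offset of +118.9° east of the west edge: ((118.9 − 117.5) mod 360) = 1.4°.
1.4° ≤ 69.4° ⇒ inside.

Yes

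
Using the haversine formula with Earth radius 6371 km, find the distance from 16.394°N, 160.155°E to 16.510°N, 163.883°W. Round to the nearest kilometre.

3830 km

Δλ = -163.883 − 160.155 = -324.038°; wrapped into (−180°, 180°]: 35.962°.
Δφ = 16.510 − 16.394 = 0.116°.
a = sin²(Δφ/2) + cos φ₁ · cos φ₂ · sin²(Δλ/2) = 0.087654.
c = 2·atan2(√a, √(1−a)) = 0.60114 rad → d = 6371·c ≈ 3829.85 km.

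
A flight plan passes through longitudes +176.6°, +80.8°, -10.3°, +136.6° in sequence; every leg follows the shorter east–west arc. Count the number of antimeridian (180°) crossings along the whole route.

Leg 1: +176.6° → +80.8°, shortest Δλ = -95.8° (west) — does not cross 180°.
Leg 2: +80.8° → -10.3°, shortest Δλ = -91.1° (west) — does not cross 180°.
Leg 3: -10.3° → +136.6°, shortest Δλ = 146.9° (east) — does not cross 180°.
Total crossings: 0.

0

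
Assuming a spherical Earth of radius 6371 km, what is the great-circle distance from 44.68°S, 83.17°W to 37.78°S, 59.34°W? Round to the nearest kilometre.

Δλ = -59.34 − -83.17 = 23.83°.
Δφ = -37.78 − -44.68 = 6.90°.
a = sin²(Δφ/2) + cos φ₁ · cos φ₂ · sin²(Δλ/2) = 0.027577.
c = 2·atan2(√a, √(1−a)) = 0.33367 rad → d = 6371·c ≈ 2125.81 km.

2126 km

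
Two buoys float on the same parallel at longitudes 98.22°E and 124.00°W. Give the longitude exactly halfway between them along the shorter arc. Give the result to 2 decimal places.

167.11°E

Signed shortest Δλ from +98.22° to -124.00° is +137.78°.
Midpoint longitude = +98.22° + (+137.78°)/2 = +98.22° + 68.89° = +167.11°.
(The naïve average (+98.22 + -124.00)/2 = -12.89° is on the wrong side of the globe.)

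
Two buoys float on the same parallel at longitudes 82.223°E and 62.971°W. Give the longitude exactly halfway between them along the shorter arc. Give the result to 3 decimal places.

9.626°E

Signed shortest Δλ from +82.223° to -62.971° is -145.194°.
Midpoint longitude = +82.223° + (-145.194°)/2 = +82.223° − 72.597° = +9.626°.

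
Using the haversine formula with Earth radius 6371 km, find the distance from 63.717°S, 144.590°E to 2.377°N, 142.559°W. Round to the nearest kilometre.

Δλ = -142.559 − 144.590 = -287.149°; wrapped into (−180°, 180°]: 72.851°.
Δφ = 2.377 − -63.717 = 66.094°.
a = sin²(Δφ/2) + cos φ₁ · cos φ₂ · sin²(Δλ/2) = 0.453367.
c = 2·atan2(√a, √(1−a)) = 1.47740 rad → d = 6371·c ≈ 9412.49 km.

9412 km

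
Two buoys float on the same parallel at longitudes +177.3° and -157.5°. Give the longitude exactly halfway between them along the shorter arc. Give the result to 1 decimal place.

Signed shortest Δλ from +177.3° to -157.5° is +25.2°.
Midpoint longitude = +177.3° + (+25.2°)/2 = +177.3° + 12.6° = +189.9°.
Normalise into (−180°, 180°]: -170.1°.
(The naïve average (+177.3 + -157.5)/2 = 9.9° is on the wrong side of the globe.)

-170.1°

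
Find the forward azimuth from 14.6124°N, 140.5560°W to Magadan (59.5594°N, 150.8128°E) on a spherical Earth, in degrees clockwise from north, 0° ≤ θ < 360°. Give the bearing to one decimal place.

Δλ = 150.8128 − -140.5560 = 291.3688°; wrapped into (−180°, 180°]: -68.6312°.
θ = atan2( sin Δλ · cos φ₂ , cos φ₁ · sin φ₂ − sin φ₁ · cos φ₂ · cos Δλ )
  = atan2(-0.47182, 0.78770) = -30.921° → normalised to [0°, 360°): 329.079°.

329.1°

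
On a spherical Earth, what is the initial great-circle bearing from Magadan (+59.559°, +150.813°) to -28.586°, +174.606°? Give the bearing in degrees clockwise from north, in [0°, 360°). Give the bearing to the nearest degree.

159°

Δλ = 174.606 − 150.813 = 23.793°.
θ = atan2( sin Δλ · cos φ₂ , cos φ₁ · sin φ₂ − sin φ₁ · cos φ₂ · cos Δλ )
  = atan2(0.35425, -0.93513) = 159.252° → normalised to [0°, 360°): 159.252°.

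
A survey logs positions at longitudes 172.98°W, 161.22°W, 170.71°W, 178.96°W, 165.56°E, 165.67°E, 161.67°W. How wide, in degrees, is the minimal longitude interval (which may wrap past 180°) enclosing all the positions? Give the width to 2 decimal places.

Sort the longitudes: -178.96°, -172.98°, -170.71°, -161.67°, -161.22°, +165.56°, +165.67°.
Eastward gaps between consecutive values (wrapping around): 5.98°, 2.27°, 9.04°, 0.45°, 326.78°, 0.11°, 15.37°.
Largest gap = 326.78° ⇒ minimal covering band is its complement: 360° − 326.78° = 33.22°.
Band runs from +165.56° eastward to -161.22°, crossing the antimeridian.

33.22°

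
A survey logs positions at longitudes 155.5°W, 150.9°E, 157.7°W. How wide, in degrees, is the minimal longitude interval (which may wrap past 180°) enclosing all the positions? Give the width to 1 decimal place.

Sort the longitudes: -157.7°, -155.5°, +150.9°.
Eastward gaps between consecutive values (wrapping around): 2.2°, 306.4°, 51.4°.
Largest gap = 306.4° ⇒ minimal covering band is its complement: 360° − 306.4° = 53.6°.
Band runs from +150.9° eastward to -155.5°, crossing the antimeridian.

53.6°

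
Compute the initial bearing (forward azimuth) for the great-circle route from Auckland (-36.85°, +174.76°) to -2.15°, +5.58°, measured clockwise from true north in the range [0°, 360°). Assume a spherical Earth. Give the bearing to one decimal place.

196.9°

Δλ = 5.58 − 174.76 = -169.18°.
θ = atan2( sin Δλ · cos φ₂ , cos φ₁ · sin φ₂ − sin φ₁ · cos φ₂ · cos Δλ )
  = atan2(-0.18759, -0.61867) = -163.132° → normalised to [0°, 360°): 196.868°.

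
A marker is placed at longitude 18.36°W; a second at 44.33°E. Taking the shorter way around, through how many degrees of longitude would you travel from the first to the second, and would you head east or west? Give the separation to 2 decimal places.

Raw difference: 44.33 − -18.36 = 62.69°.
Normalise into (−180°, 180°]: 62.69° stays 62.69°.
Positive ⇒ the second point lies to the east; separation 62.69°.

62.69° east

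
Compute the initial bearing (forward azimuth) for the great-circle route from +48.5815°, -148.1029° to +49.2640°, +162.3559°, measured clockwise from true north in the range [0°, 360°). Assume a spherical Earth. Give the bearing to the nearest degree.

Δλ = 162.3559 − -148.1029 = 310.4588°; wrapped into (−180°, 180°]: -49.5412°.
θ = atan2( sin Δλ · cos φ₂ , cos φ₁ · sin φ₂ − sin φ₁ · cos φ₂ · cos Δλ )
  = atan2(-0.49653, 0.18373) = -69.694° → normalised to [0°, 360°): 290.306°.

290°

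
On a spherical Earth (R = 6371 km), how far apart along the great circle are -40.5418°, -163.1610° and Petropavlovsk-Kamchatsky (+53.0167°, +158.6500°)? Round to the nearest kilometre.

Δλ = 158.6500 − -163.1610 = 321.8110°; wrapped into (−180°, 180°]: -38.1890°.
Δφ = 53.0167 − -40.5418 = 93.5585°.
a = sin²(Δφ/2) + cos φ₁ · cos φ₂ · sin²(Δλ/2) = 0.579956.
c = 2·atan2(√a, √(1−a)) = 1.73140 rad → d = 6371·c ≈ 11030.73 km.

11031 km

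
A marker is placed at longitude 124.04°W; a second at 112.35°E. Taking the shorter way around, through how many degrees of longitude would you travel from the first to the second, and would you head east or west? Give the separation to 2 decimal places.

Raw difference: 112.35 − -124.04 = 236.39°.
Normalise into (−180°, 180°]: 236.39° − 360° = -123.61°.
Negative ⇒ the second point lies to the west; separation 123.61°.

123.61° west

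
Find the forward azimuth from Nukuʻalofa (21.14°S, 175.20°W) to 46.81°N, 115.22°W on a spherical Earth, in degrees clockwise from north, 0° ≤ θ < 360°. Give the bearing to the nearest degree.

Δλ = -115.22 − -175.20 = 59.98°.
θ = atan2( sin Δλ · cos φ₂ , cos φ₁ · sin φ₂ − sin φ₁ · cos φ₂ · cos Δλ )
  = atan2(0.59261, 0.80351) = 36.409° → normalised to [0°, 360°): 36.409°.

36°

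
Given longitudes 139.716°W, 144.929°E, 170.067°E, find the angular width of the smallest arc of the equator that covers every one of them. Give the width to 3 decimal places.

Sort the longitudes: -139.716°, +144.929°, +170.067°.
Eastward gaps between consecutive values (wrapping around): 284.645°, 25.138°, 50.217°.
Largest gap = 284.645° ⇒ minimal covering band is its complement: 360° − 284.645° = 75.355°.
Band runs from +144.929° eastward to -139.716°, crossing the antimeridian.

75.355°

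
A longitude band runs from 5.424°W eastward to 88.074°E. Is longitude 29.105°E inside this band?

Yes

Band width going east from -5.424° to +88.074°: ((88.074 − -5.424) mod 360) = 93.498°.
Offset of +29.105° east of the west edge: ((29.105 − -5.424) mod 360) = 34.529°.
34.529° ≤ 93.498° ⇒ inside.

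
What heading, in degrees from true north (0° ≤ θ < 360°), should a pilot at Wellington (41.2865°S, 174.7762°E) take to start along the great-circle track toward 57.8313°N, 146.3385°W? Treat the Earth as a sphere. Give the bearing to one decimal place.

Δλ = -146.3385 − 174.7762 = -321.1147°; wrapped into (−180°, 180°]: 38.8853°.
θ = atan2( sin Δλ · cos φ₂ , cos φ₁ · sin φ₂ − sin φ₁ · cos φ₂ · cos Δλ )
  = atan2(0.33423, 0.90952) = 20.177° → normalised to [0°, 360°): 20.177°.

20.2°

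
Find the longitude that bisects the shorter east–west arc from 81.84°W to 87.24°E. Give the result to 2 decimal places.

Signed shortest Δλ from -81.84° to +87.24° is +169.08°.
Midpoint longitude = -81.84° + (+169.08°)/2 = -81.84° + 84.54° = +2.70°.

2.70°E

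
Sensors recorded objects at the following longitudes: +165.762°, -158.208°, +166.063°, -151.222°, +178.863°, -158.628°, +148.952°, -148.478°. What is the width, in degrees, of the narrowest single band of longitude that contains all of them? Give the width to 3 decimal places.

62.570°

Sort the longitudes: -158.628°, -158.208°, -151.222°, -148.478°, +148.952°, +165.762°, +166.063°, +178.863°.
Eastward gaps between consecutive values (wrapping around): 0.420°, 6.986°, 2.744°, 297.430°, 16.810°, 0.301°, 12.800°, 22.509°.
Largest gap = 297.430° ⇒ minimal covering band is its complement: 360° − 297.430° = 62.570°.
Band runs from +148.952° eastward to -148.478°, crossing the antimeridian.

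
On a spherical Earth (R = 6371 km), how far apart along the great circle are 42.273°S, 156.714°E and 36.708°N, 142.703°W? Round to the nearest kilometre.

Δλ = -142.703 − 156.714 = -299.417°; wrapped into (−180°, 180°]: 60.583°.
Δφ = 36.708 − -42.273 = 78.981°.
a = sin²(Δφ/2) + cos φ₁ · cos φ₂ · sin²(Δλ/2) = 0.555357.
c = 2·atan2(√a, √(1−a)) = 1.68174 rad → d = 6371·c ≈ 10714.35 km.

10714 km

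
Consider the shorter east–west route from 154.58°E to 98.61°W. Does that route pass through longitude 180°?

Naïve |-98.61 − 154.58| = 253.19° > 180°, so the shorter arc goes the other way round — across 180°.
Signed shortest Δλ = ((-98.61 − 154.58 + 180) mod 360) − 180 = 106.81°.
Going east by 106.81° from +154.58° passes through 180° before reaching -98.61°.

Yes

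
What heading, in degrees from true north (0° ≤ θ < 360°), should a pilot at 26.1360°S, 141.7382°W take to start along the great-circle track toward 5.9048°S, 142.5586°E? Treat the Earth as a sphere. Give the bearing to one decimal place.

Δλ = 142.5586 − -141.7382 = 284.2968°; wrapped into (−180°, 180°]: -75.7032°.
θ = atan2( sin Δλ · cos φ₂ , cos φ₁ · sin φ₂ − sin φ₁ · cos φ₂ · cos Δλ )
  = atan2(-0.96389, 0.01585) = -89.058° → normalised to [0°, 360°): 270.942°.

270.9°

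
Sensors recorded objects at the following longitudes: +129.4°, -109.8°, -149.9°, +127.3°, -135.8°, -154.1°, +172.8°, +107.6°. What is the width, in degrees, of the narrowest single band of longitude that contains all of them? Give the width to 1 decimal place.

Sort the longitudes: -154.1°, -149.9°, -135.8°, -109.8°, +107.6°, +127.3°, +129.4°, +172.8°.
Eastward gaps between consecutive values (wrapping around): 4.2°, 14.1°, 26.0°, 217.4°, 19.7°, 2.1°, 43.4°, 33.1°.
Largest gap = 217.4° ⇒ minimal covering band is its complement: 360° − 217.4° = 142.6°.
Band runs from +107.6° eastward to -109.8°, crossing the antimeridian.

142.6°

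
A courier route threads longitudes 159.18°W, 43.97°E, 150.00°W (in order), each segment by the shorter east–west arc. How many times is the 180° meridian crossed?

Leg 1: -159.18° → +43.97°, shortest Δλ = -156.85° (west) — crosses 180°.
Leg 2: +43.97° → -150.00°, shortest Δλ = 166.03° (east) — crosses 180°.
Total crossings: 2.

2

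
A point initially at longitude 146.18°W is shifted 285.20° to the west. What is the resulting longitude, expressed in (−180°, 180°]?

71.38°W

Start at -146.18°; shift −285.20° → -431.38°.
-431.38° lies outside (−180°, 180°]; add 360° → -71.38°.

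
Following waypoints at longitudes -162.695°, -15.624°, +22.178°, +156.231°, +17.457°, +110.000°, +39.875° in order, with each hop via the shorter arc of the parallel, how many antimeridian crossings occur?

0

Leg 1: -162.695° → -15.624°, shortest Δλ = 147.071° (east) — does not cross 180°.
Leg 2: -15.624° → +22.178°, shortest Δλ = 37.802° (east) — does not cross 180°.
Leg 3: +22.178° → +156.231°, shortest Δλ = 134.053° (east) — does not cross 180°.
Leg 4: +156.231° → +17.457°, shortest Δλ = -138.774° (west) — does not cross 180°.
Leg 5: +17.457° → +110.000°, shortest Δλ = 92.543° (east) — does not cross 180°.
Leg 6: +110.000° → +39.875°, shortest Δλ = -70.125° (west) — does not cross 180°.
Total crossings: 0.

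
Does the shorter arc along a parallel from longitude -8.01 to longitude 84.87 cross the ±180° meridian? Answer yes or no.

Signed shortest Δλ = ((84.87 − -8.01 + 180) mod 360) − 180 = 92.88°.
Going east by 92.88° from -8.01° reaches +84.87° without touching 180°.

No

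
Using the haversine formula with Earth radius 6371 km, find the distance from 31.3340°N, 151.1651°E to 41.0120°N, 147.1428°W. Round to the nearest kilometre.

5526 km

Δλ = -147.1428 − 151.1651 = -298.3079°; wrapped into (−180°, 180°]: 61.6921°.
Δφ = 41.0120 − 31.3340 = 9.6780°.
a = sin²(Δφ/2) + cos φ₁ · cos φ₂ · sin²(Δλ/2) = 0.176557.
c = 2·atan2(√a, √(1−a)) = 0.86730 rad → d = 6371·c ≈ 5525.58 km.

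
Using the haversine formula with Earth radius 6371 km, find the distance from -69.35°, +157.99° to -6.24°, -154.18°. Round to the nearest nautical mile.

Δλ = -154.18 − 157.99 = -312.17°; wrapped into (−180°, 180°]: 47.83°.
Δφ = -6.24 − -69.35 = 63.11°.
a = sin²(Δφ/2) + cos φ₁ · cos φ₂ · sin²(Δλ/2) = 0.331471.
c = 2·atan2(√a, √(1−a)) = 1.22701 rad → d = 6371·c ≈ 7817.25 km ≈ 4220.98 nmi.

4221 nmi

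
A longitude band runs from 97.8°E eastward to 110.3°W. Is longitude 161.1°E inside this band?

Band width going east from +97.8° to -110.3°: ((-110.3 − 97.8) mod 360) = 151.9°.
Offset of +161.1° east of the west edge: ((161.1 − 97.8) mod 360) = 63.3°.
63.3° ≤ 151.9° ⇒ inside.

Yes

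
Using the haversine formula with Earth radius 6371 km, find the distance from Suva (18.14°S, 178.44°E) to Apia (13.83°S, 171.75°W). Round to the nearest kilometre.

Δλ = -171.75 − 178.44 = -350.19°; wrapped into (−180°, 180°]: 9.81°.
Δφ = -13.83 − -18.14 = 4.31°.
a = sin²(Δφ/2) + cos φ₁ · cos φ₂ · sin²(Δλ/2) = 0.008160.
c = 2·atan2(√a, √(1−a)) = 0.18091 rad → d = 6371·c ≈ 1152.60 km.

1153 km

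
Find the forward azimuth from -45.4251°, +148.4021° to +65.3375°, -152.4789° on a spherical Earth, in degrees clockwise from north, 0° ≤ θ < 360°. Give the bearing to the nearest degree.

24°

Δλ = -152.4789 − 148.4021 = -300.8810°; wrapped into (−180°, 180°]: 59.1190°.
θ = atan2( sin Δλ · cos φ₂ , cos φ₁ · sin φ₂ − sin φ₁ · cos φ₂ · cos Δλ )
  = atan2(0.35812, 0.79038) = 24.375° → normalised to [0°, 360°): 24.375°.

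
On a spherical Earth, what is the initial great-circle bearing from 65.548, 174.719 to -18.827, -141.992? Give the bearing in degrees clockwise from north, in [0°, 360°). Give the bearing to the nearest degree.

Δλ = -141.992 − 174.719 = -316.711°; wrapped into (−180°, 180°]: 43.289°.
θ = atan2( sin Δλ · cos φ₂ , cos φ₁ · sin φ₂ − sin φ₁ · cos φ₂ · cos Δλ )
  = atan2(0.64899, -0.76075) = 139.532° → normalised to [0°, 360°): 139.532°.

140°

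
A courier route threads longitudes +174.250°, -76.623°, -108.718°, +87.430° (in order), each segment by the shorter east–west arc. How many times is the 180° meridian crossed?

2

Leg 1: +174.250° → -76.623°, shortest Δλ = 109.127° (east) — crosses 180°.
Leg 2: -76.623° → -108.718°, shortest Δλ = -32.095° (west) — does not cross 180°.
Leg 3: -108.718° → +87.430°, shortest Δλ = -163.852° (west) — crosses 180°.
Total crossings: 2.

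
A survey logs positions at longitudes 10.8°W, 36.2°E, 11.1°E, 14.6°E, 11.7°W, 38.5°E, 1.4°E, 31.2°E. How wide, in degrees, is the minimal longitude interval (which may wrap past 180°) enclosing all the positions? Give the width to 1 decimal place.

Sort the longitudes: -11.7°, -10.8°, +1.4°, +11.1°, +14.6°, +31.2°, +36.2°, +38.5°.
Eastward gaps between consecutive values (wrapping around): 0.9°, 12.2°, 9.7°, 3.5°, 16.6°, 5.0°, 2.3°, 309.8°.
Largest gap = 309.8° ⇒ minimal covering band is its complement: 360° − 309.8° = 50.2°.
Band runs from -11.7° eastward to +38.5°.

50.2°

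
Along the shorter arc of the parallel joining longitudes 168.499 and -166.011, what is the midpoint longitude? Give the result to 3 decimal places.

Signed shortest Δλ from +168.499° to -166.011° is +25.490°.
Midpoint longitude = +168.499° + (+25.490°)/2 = +168.499° + 12.745° = +181.244°.
Normalise into (−180°, 180°]: -178.756°.
(The naïve average (+168.499 + -166.011)/2 = 1.244° is on the wrong side of the globe.)

-178.756°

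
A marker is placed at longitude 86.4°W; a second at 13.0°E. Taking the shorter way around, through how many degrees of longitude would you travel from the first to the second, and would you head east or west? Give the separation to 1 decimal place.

Raw difference: 13.0 − -86.4 = 99.4°.
Normalise into (−180°, 180°]: 99.4° stays 99.4°.
Positive ⇒ the second point lies to the east; separation 99.4°.

99.4° east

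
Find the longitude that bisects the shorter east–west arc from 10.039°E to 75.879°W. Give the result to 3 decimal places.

32.920°W

Signed shortest Δλ from +10.039° to -75.879° is -85.918°.
Midpoint longitude = +10.039° + (-85.918°)/2 = +10.039° − 42.959° = -32.920°.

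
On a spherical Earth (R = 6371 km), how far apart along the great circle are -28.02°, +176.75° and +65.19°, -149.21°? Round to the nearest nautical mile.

Δλ = -149.21 − 176.75 = -325.96°; wrapped into (−180°, 180°]: 34.04°.
Δφ = 65.19 − -28.02 = 93.21°.
a = sin²(Δφ/2) + cos φ₁ · cos φ₂ · sin²(Δλ/2) = 0.559735.
c = 2·atan2(√a, √(1−a)) = 1.69055 rad → d = 6371·c ≈ 10770.50 km ≈ 5815.61 nmi.

5816 nmi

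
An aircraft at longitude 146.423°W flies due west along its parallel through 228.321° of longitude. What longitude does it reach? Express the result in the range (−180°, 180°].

Start at -146.423°; shift −228.321° → -374.744°.
-374.744° lies outside (−180°, 180°]; add 360° → -14.744°.

14.744°W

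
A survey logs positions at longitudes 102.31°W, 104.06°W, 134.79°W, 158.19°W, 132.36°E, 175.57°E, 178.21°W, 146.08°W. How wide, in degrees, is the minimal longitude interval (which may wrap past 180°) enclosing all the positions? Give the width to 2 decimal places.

125.33°

Sort the longitudes: -178.21°, -158.19°, -146.08°, -134.79°, -104.06°, -102.31°, +132.36°, +175.57°.
Eastward gaps between consecutive values (wrapping around): 20.02°, 12.11°, 11.29°, 30.73°, 1.75°, 234.67°, 43.21°, 6.22°.
Largest gap = 234.67° ⇒ minimal covering band is its complement: 360° − 234.67° = 125.33°.
Band runs from +132.36° eastward to -102.31°, crossing the antimeridian.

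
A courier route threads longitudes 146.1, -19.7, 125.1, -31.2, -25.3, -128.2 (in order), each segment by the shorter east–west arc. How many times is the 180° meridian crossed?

Leg 1: +146.1° → -19.7°, shortest Δλ = -165.8° (west) — does not cross 180°.
Leg 2: -19.7° → +125.1°, shortest Δλ = 144.8° (east) — does not cross 180°.
Leg 3: +125.1° → -31.2°, shortest Δλ = -156.3° (west) — does not cross 180°.
Leg 4: -31.2° → -25.3°, shortest Δλ = 5.9° (east) — does not cross 180°.
Leg 5: -25.3° → -128.2°, shortest Δλ = -102.9° (west) — does not cross 180°.
Total crossings: 0.

0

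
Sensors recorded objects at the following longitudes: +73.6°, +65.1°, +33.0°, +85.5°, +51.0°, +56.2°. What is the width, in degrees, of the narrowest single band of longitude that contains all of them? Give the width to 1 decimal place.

52.5°

Sort the longitudes: +33.0°, +51.0°, +56.2°, +65.1°, +73.6°, +85.5°.
Eastward gaps between consecutive values (wrapping around): 18.0°, 5.2°, 8.9°, 8.5°, 11.9°, 307.5°.
Largest gap = 307.5° ⇒ minimal covering band is its complement: 360° − 307.5° = 52.5°.
Band runs from +33.0° eastward to +85.5°.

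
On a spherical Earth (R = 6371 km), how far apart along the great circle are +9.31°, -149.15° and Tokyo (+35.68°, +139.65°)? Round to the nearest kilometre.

Δλ = 139.65 − -149.15 = 288.80°; wrapped into (−180°, 180°]: -71.20°.
Δφ = 35.68 − 9.31 = 26.37°.
a = sin²(Δφ/2) + cos φ₁ · cos φ₂ · sin²(Δλ/2) = 0.323659.
c = 2·atan2(√a, √(1−a)) = 1.21036 rad → d = 6371·c ≈ 7711.21 km.

7711 km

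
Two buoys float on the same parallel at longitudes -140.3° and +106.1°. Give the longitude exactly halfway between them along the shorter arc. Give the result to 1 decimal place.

Signed shortest Δλ from -140.3° to +106.1° is -113.6°.
Midpoint longitude = -140.3° + (-113.6°)/2 = -140.3° − 56.8° = -197.1°.
Normalise into (−180°, 180°]: +162.9°.
(The naïve average (-140.3 + +106.1)/2 = -17.1° is on the wrong side of the globe.)

+162.9°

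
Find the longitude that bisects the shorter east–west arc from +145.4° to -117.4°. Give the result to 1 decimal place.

Signed shortest Δλ from +145.4° to -117.4° is +97.2°.
Midpoint longitude = +145.4° + (+97.2°)/2 = +145.4° + 48.6° = +194.0°.
Normalise into (−180°, 180°]: -166.0°.
(The naïve average (+145.4 + -117.4)/2 = 14.0° is on the wrong side of the globe.)

-166.0°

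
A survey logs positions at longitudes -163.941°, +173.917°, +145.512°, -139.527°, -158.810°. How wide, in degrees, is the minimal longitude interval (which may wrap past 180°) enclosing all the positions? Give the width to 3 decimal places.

Sort the longitudes: -163.941°, -158.810°, -139.527°, +145.512°, +173.917°.
Eastward gaps between consecutive values (wrapping around): 5.131°, 19.283°, 285.039°, 28.405°, 22.142°.
Largest gap = 285.039° ⇒ minimal covering band is its complement: 360° − 285.039° = 74.961°.
Band runs from +145.512° eastward to -139.527°, crossing the antimeridian.

74.961°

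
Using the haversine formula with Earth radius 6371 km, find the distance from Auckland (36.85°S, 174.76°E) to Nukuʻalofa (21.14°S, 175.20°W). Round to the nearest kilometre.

1998 km

Δλ = -175.20 − 174.76 = -349.96°; wrapped into (−180°, 180°]: 10.04°.
Δφ = -21.14 − -36.85 = 15.71°.
a = sin²(Δφ/2) + cos φ₁ · cos φ₂ · sin²(Δλ/2) = 0.024392.
c = 2·atan2(√a, √(1−a)) = 0.31365 rad → d = 6371·c ≈ 1998.24 km.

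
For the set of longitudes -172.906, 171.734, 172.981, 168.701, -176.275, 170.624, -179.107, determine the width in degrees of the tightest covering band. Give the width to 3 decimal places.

Sort the longitudes: -179.107°, -176.275°, -172.906°, +168.701°, +170.624°, +171.734°, +172.981°.
Eastward gaps between consecutive values (wrapping around): 2.832°, 3.369°, 341.607°, 1.923°, 1.110°, 1.247°, 7.912°.
Largest gap = 341.607° ⇒ minimal covering band is its complement: 360° − 341.607° = 18.393°.
Band runs from +168.701° eastward to -172.906°, crossing the antimeridian.

18.393°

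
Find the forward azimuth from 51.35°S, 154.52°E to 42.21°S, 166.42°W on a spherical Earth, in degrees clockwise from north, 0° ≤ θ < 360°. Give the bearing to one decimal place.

86.4°

Δλ = -166.42 − 154.52 = -320.94°; wrapped into (−180°, 180°]: 39.06°.
θ = atan2( sin Δλ · cos φ₂ , cos φ₁ · sin φ₂ − sin φ₁ · cos φ₂ · cos Δλ )
  = atan2(0.46673, 0.02955) = 86.377° → normalised to [0°, 360°): 86.377°.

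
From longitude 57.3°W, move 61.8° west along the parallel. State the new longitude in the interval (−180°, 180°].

Start at -57.3°; shift −61.8° → -119.1°.
-119.1° already lies in (−180°, 180°].

119.1°W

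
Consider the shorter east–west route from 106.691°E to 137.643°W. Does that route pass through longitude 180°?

Yes

Naïve |-137.643 − 106.691| = 244.334° > 180°, so the shorter arc goes the other way round — across 180°.
Signed shortest Δλ = ((-137.643 − 106.691 + 180) mod 360) − 180 = 115.666°.
Going east by 115.666° from +106.691° passes through 180° before reaching -137.643°.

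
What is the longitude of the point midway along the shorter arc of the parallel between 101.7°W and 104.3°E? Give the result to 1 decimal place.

Signed shortest Δλ from -101.7° to +104.3° is -154.0°.
Midpoint longitude = -101.7° + (-154.0°)/2 = -101.7° − 77.0° = -178.7°.
(The naïve average (-101.7 + +104.3)/2 = 1.3° is on the wrong side of the globe.)

178.7°W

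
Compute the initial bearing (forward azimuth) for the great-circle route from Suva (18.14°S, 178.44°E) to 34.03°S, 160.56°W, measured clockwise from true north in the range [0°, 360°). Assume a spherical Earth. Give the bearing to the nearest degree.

Δλ = -160.56 − 178.44 = -339.00°; wrapped into (−180°, 180°]: 21.00°.
θ = atan2( sin Δλ · cos φ₂ , cos φ₁ · sin φ₂ − sin φ₁ · cos φ₂ · cos Δλ )
  = atan2(0.29700, -0.29093) = 134.409° → normalised to [0°, 360°): 134.409°.

134°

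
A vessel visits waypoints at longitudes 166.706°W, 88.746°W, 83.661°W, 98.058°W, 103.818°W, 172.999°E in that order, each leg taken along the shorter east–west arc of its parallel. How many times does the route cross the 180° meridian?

Leg 1: -166.706° → -88.746°, shortest Δλ = 77.96° (east) — does not cross 180°.
Leg 2: -88.746° → -83.661°, shortest Δλ = 5.085° (east) — does not cross 180°.
Leg 3: -83.661° → -98.058°, shortest Δλ = -14.397° (west) — does not cross 180°.
Leg 4: -98.058° → -103.818°, shortest Δλ = -5.76° (west) — does not cross 180°.
Leg 5: -103.818° → +172.999°, shortest Δλ = -83.183° (west) — crosses 180°.
Total crossings: 1.

1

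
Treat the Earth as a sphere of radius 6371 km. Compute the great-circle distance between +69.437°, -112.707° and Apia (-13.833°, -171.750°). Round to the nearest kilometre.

10316 km

Δλ = -171.750 − -112.707 = -59.043°.
Δφ = -13.833 − 69.437 = -83.270°.
a = sin²(Δφ/2) + cos φ₁ · cos φ₂ · sin²(Δλ/2) = 0.524213.
c = 2·atan2(√a, √(1−a)) = 1.61924 rad → d = 6371·c ≈ 10316.18 km.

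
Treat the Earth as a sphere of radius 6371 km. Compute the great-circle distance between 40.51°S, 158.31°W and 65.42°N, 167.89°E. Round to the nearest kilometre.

12136 km

Δλ = 167.89 − -158.31 = 326.20°; wrapped into (−180°, 180°]: -33.80°.
Δφ = 65.42 − -40.51 = 105.93°.
a = sin²(Δφ/2) + cos φ₁ · cos φ₂ · sin²(Δλ/2) = 0.663957.
c = 2·atan2(√a, √(1−a)) = 1.90489 rad → d = 6371·c ≈ 12136.06 km.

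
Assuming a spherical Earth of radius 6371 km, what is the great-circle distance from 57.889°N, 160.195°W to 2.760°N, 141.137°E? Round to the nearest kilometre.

Δλ = 141.137 − -160.195 = 301.332°; wrapped into (−180°, 180°]: -58.668°.
Δφ = 2.760 − 57.889 = -55.129°.
a = sin²(Δφ/2) + cos φ₁ · cos φ₂ · sin²(Δλ/2) = 0.341562.
c = 2·atan2(√a, √(1−a)) = 1.24836 rad → d = 6371·c ≈ 7953.32 km.

7953 km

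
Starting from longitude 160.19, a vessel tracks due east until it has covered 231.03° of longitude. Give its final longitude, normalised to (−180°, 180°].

+31.22°

Start at +160.19°; shift +231.03° → +391.22°.
+391.22° lies outside (−180°, 180°]; subtract 360° → +31.22°.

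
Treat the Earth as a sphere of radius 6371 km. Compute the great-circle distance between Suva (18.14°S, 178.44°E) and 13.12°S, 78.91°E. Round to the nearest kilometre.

10534 km

Δλ = 78.91 − 178.44 = -99.53°.
Δφ = -13.12 − -18.14 = 5.02°.
a = sin²(Δφ/2) + cos φ₁ · cos φ₂ · sin²(Δλ/2) = 0.541278.
c = 2·atan2(√a, √(1−a)) = 1.65345 rad → d = 6371·c ≈ 10534.11 km.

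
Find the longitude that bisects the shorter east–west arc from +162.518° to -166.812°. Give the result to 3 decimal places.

+177.853°

Signed shortest Δλ from +162.518° to -166.812° is +30.670°.
Midpoint longitude = +162.518° + (+30.670°)/2 = +162.518° + 15.335° = +177.853°.
(The naïve average (+162.518 + -166.812)/2 = -2.147° is on the wrong side of the globe.)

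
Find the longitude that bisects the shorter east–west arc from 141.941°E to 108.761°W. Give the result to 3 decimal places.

163.410°W

Signed shortest Δλ from +141.941° to -108.761° is +109.298°.
Midpoint longitude = +141.941° + (+109.298°)/2 = +141.941° + 54.649° = +196.590°.
Normalise into (−180°, 180°]: -163.410°.
(The naïve average (+141.941 + -108.761)/2 = 16.59° is on the wrong side of the globe.)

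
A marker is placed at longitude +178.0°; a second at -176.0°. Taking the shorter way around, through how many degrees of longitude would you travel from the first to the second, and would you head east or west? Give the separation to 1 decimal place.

Raw difference: -176.0 − 178.0 = -354.0°.
Normalise into (−180°, 180°]: -354.0° + 360° = 6.0°.
Positive ⇒ the second point lies to the east; separation 6.0°.

6.0° east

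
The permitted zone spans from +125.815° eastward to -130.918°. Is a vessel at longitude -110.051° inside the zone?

No

Band width going east from +125.815° to -130.918°: ((-130.918 − 125.815) mod 360) = 103.267°.
Offset of -110.051° east of the west edge: ((-110.051 − 125.815) mod 360) = 124.134°.
124.134° > 103.267° ⇒ outside.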